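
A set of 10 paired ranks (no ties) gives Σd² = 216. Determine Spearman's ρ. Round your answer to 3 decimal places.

-0.309

ρ = 1 − 6Σd² / [n(n²−1)] = 1 − 6×216 / (10×99)
  = 1 − 1296/990 = 1 − 1.3091 ≈ -0.309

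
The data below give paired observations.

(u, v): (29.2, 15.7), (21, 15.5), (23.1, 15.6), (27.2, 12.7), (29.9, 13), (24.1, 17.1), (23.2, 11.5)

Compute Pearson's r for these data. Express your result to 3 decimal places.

n = 7, Σu = 177.7, Σv = 101.1, Σu² = 4580.15, Σv² = 1485.05, Σuv = 2557.35
nΣuv − ΣuΣv = 17901.45 − 17965.47 = -64.02
nΣu² − (Σu)² = 32061.05 − 31577.29 = 483.76; nΣv² − (Σv)² = 10395.35 − 10221.21 = 174.14
r = -64.02 / √(483.76 × 174.14) = -64.02 / 290.2447 ≈ -0.221

-0.221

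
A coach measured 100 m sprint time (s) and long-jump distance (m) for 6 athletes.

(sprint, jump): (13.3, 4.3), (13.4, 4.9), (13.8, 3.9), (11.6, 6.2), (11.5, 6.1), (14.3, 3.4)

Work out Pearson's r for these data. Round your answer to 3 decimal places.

-0.974

n = 6, Σx = 77.9, Σy = 28.8, Σx² = 1018.19, Σy² = 144.92, Σxy = 367.36
nΣxy − ΣxΣy = 2204.16 − 2243.52 = -39.36
nΣx² − (Σx)² = 6109.14 − 6068.41 = 40.73; nΣy² − (Σy)² = 869.52 − 829.44 = 40.08
r = -39.36 / √(40.73 × 40.08) = -39.36 / 40.4037 ≈ -0.974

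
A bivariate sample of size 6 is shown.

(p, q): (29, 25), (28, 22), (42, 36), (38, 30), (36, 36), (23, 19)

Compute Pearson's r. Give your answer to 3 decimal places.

0.927

n = 6, Σp = 196, Σq = 168, Σp² = 6658, Σq² = 4962, Σpq = 5726
nΣpq − ΣpΣq = 34356 − 32928 = 1428
nΣp² − (Σp)² = 39948 − 38416 = 1532; nΣq² − (Σq)² = 29772 − 28224 = 1548
r = 1428 / √(1532 × 1548) = 1428 / 1539.9792 ≈ 0.927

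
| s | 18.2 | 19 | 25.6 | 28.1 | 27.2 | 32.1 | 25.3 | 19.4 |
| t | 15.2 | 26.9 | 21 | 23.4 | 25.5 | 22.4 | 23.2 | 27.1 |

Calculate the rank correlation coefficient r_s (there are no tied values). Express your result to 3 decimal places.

Rank s: 1, 2, 5, 7, 6, 8, 4, 3
Rank t: 1, 7, 2, 5, 6, 3, 4, 8
d = rank(s) − rank(t): 0, -5, 3, 2, 0, 5, 0, -5; Σd² = 88
ρ = 1 − 6Σd² / [n(n²−1)] = 1 − 6×88 / (8×63) = 1 − 528/504 ≈ -0.048

-0.048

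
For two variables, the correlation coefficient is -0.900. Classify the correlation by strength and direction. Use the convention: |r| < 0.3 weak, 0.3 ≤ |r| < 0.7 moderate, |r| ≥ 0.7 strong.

strong negative

r = -0.900 < 0 so the relationship is negative.
|r| = 0.900, which falls in the strong range.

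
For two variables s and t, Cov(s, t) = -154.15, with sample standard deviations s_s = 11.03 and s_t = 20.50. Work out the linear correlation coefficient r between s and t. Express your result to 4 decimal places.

r = Cov(s,t) / (s_s · s_t) = -154.15 / (11.03 × 20.50)
  = -154.15 / 226.1150 ≈ -0.6817

-0.6817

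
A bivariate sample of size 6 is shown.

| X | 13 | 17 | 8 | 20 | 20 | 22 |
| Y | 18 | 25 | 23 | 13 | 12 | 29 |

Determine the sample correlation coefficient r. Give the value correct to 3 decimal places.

-0.106

n = 6, ΣX = 100, ΣY = 120, ΣX² = 1806, ΣY² = 2632, ΣXY = 1981
nΣXY − ΣXΣY = 11886 − 12000 = -114
nΣX² − (ΣX)² = 10836 − 10000 = 836; nΣY² − (ΣY)² = 15792 − 14400 = 1392
r = -114 / √(836 × 1392) = -114 / 1078.7548 ≈ -0.106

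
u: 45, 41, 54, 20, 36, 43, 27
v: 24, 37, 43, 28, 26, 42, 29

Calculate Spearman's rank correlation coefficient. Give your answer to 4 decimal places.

0.3571

Rank u: 6, 4, 7, 1, 3, 5, 2
Rank v: 1, 5, 7, 3, 2, 6, 4
d = rank(u) − rank(v): 5, -1, 0, -2, 1, -1, -2; Σd² = 36
ρ = 1 − 6Σd² / [n(n²−1)] = 1 − 6×36 / (7×48) = 1 − 216/336 ≈ 0.3571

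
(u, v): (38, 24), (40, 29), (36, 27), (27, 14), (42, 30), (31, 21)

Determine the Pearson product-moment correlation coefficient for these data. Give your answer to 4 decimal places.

0.9498

n = 6, Σu = 214, Σv = 145, Σu² = 7794, Σv² = 3683, Σuv = 5333
nΣuv − ΣuΣv = 31998 − 31030 = 968
nΣu² − (Σu)² = 46764 − 45796 = 968; nΣv² − (Σv)² = 22098 − 21025 = 1073
r = 968 / √(968 × 1073) = 968 / 1019.1487 ≈ 0.9498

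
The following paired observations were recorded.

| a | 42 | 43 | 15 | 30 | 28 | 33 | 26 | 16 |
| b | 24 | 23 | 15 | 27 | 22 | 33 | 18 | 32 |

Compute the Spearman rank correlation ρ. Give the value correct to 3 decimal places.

0.381

Rank a: 7, 8, 1, 5, 4, 6, 3, 2
Rank b: 5, 4, 1, 6, 3, 8, 2, 7
d = rank(a) − rank(b): 2, 4, 0, -1, 1, -2, 1, -5; Σd² = 52
ρ = 1 − 6Σd² / [n(n²−1)] = 1 − 6×52 / (8×63) = 1 − 312/504 ≈ 0.381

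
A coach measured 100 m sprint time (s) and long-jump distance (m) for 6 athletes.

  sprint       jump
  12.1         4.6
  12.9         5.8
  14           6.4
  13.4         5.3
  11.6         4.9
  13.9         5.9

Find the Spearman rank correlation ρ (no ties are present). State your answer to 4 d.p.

0.8857

Rank sprint: 2, 3, 6, 4, 1, 5
Rank jump: 1, 4, 6, 3, 2, 5
d = rank(sprint) − rank(jump): 1, -1, 0, 1, -1, 0; Σd² = 4
ρ = 1 − 6Σd² / [n(n²−1)] = 1 − 6×4 / (6×35) = 1 − 24/210 ≈ 0.8857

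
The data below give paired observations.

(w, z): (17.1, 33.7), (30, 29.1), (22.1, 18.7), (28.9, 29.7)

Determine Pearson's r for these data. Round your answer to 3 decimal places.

-0.054

n = 4, Σw = 98.1, Σz = 111.2, Σw² = 2516.03, Σz² = 3214.28, Σwz = 2720.87
nΣwz − ΣwΣz = 10883.48 − 10908.72 = -25.24
nΣw² − (Σw)² = 10064.12 − 9623.61 = 440.51; nΣz² − (Σz)² = 12857.12 − 12365.44 = 491.68
r = -25.24 / √(440.51 × 491.68) = -25.24 / 465.3923 ≈ -0.054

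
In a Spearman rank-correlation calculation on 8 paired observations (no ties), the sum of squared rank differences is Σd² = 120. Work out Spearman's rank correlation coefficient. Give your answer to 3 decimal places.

ρ = 1 − 6Σd² / [n(n²−1)] = 1 − 6×120 / (8×63)
  = 1 − 720/504 = 1 − 1.4286 ≈ -0.429

-0.429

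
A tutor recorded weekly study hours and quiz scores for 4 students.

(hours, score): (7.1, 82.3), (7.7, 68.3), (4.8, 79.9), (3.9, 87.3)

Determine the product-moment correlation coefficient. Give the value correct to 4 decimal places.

-0.7494

n = 4, Σx = 23.5, Σy = 317.8, Σx² = 147.95, Σy² = 25443.48, Σxy = 1834.23
nΣxy − ΣxΣy = 7336.92 − 7468.3 = -131.38
nΣx² − (Σx)² = 591.8 − 552.25 = 39.55; nΣy² − (Σy)² = 101773.92 − 100996.84 = 777.08
r = -131.38 / √(39.55 × 777.08) = -131.38 / 175.3098 ≈ -0.7494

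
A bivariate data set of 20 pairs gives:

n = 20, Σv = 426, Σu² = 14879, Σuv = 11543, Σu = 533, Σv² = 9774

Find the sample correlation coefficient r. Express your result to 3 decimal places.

0.277

r = (nΣuv − ΣuΣv) / √[(nΣu² − (Σu)²)(nΣv² − (Σv)²)]
Numerator: 20×11543 − 533×426 = 3802
Denominator: √[(297580 − 284089)(195480 − 181476)] = √[13491 × 14004] = 13745.1069
r = 3802 / 13745.1069 ≈ 0.277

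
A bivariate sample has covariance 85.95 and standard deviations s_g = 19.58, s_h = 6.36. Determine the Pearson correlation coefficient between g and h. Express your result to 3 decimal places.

0.690

r = Cov(g,h) / (s_g · s_h) = 85.95 / (19.58 × 6.36)
  = 85.95 / 124.5288 ≈ 0.690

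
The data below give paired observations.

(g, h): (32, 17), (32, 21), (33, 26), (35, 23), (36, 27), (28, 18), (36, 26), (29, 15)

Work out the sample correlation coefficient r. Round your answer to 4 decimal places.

n = 8, Σg = 261, Σh = 173, Σg² = 8579, Σh² = 3889, Σgh = 5726
nΣgh − ΣgΣh = 45808 − 45153 = 655
nΣg² − (Σg)² = 68632 − 68121 = 511; nΣh² − (Σh)² = 31112 − 29929 = 1183
r = 655 / √(511 × 1183) = 655 / 777.5043 ≈ 0.8424

0.8424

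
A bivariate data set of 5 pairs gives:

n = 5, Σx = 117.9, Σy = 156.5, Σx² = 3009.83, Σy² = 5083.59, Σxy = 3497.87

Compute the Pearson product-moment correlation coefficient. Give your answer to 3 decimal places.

-0.933

r = (nΣxy − ΣxΣy) / √[(nΣx² − (Σx)²)(nΣy² − (Σy)²)]
Numerator: 5×3497.87 − 117.9×156.5 = -962
Denominator: √[(15049.15 − 13900.41)(25417.95 − 24492.25)] = √[1148.74 × 925.7] = 1031.2074
r = -962 / 1031.2074 ≈ -0.933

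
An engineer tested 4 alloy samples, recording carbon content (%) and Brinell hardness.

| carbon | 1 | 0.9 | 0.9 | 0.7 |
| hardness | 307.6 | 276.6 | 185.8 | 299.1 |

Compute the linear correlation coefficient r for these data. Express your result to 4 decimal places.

-0.1106

n = 4, Σx = 3.5, Σy = 1069.1, Σx² = 3.11, Σy² = 295107.77, Σxy = 933.13
nΣxy − ΣxΣy = 3732.52 − 3741.85 = -9.33
nΣx² − (Σx)² = 12.44 − 12.25 = 0.19; nΣy² − (Σy)² = 1180431.08 − 1142974.81 = 37456.27
r = -9.33 / √(0.19 × 37456.27) = -9.33 / 84.3605 ≈ -0.1106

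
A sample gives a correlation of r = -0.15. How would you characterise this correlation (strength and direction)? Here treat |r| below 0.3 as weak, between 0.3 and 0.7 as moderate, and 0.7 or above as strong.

r = -0.15 < 0 so the relationship is negative.
|r| = 0.15, which falls in the weak range.

weak negative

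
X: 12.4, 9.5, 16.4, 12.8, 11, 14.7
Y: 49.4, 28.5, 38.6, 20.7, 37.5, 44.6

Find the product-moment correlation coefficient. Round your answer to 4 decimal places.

n = 6, ΣX = 76.8, ΣY = 219.3, ΣX² = 1013.9, ΣY² = 8566.47, ΣXY = 2849.43
nΣXY − ΣXΣY = 17096.58 − 16842.24 = 254.34
nΣX² − (ΣX)² = 6083.4 − 5898.24 = 185.16; nΣY² − (ΣY)² = 51398.82 − 48092.49 = 3306.33
r = 254.34 / √(185.16 × 3306.33) = 254.34 / 782.4321 ≈ 0.3251

0.3251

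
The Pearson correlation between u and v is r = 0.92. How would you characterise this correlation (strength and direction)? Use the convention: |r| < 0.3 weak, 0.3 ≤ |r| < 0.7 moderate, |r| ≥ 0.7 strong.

strong positive

r = 0.92 > 0 so the relationship is positive.
|r| = 0.92, which falls in the strong range.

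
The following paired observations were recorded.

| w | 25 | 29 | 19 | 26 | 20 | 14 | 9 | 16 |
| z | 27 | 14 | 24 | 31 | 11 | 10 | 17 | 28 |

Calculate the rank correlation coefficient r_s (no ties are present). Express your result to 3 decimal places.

Rank w: 6, 8, 4, 7, 5, 2, 1, 3
Rank z: 6, 3, 5, 8, 2, 1, 4, 7
d = rank(w) − rank(z): 0, 5, -1, -1, 3, 1, -3, -4; Σd² = 62
ρ = 1 − 6Σd² / [n(n²−1)] = 1 − 6×62 / (8×63) = 1 − 372/504 ≈ 0.262

0.262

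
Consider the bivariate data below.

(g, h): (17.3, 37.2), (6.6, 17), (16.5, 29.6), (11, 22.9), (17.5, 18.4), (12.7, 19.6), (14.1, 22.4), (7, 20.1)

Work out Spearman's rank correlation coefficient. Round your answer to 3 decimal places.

Rank g: 7, 1, 6, 3, 8, 4, 5, 2
Rank h: 8, 1, 7, 6, 2, 3, 5, 4
d = rank(g) − rank(h): -1, 0, -1, -3, 6, 1, 0, -2; Σd² = 52
ρ = 1 − 6Σd² / [n(n²−1)] = 1 − 6×52 / (8×63) = 1 − 312/504 ≈ 0.381

0.381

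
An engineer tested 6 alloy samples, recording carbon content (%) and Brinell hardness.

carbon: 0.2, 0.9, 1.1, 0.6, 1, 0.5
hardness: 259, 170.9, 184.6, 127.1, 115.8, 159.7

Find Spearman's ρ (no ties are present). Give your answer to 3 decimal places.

-0.257

Rank carbon: 1, 4, 6, 3, 5, 2
Rank hardness: 6, 4, 5, 2, 1, 3
d = rank(carbon) − rank(hardness): -5, 0, 1, 1, 4, -1; Σd² = 44
ρ = 1 − 6Σd² / [n(n²−1)] = 1 − 6×44 / (6×35) = 1 − 264/210 ≈ -0.257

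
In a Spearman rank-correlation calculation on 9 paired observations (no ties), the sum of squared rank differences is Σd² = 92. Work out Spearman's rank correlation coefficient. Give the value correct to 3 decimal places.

0.233

ρ = 1 − 6Σd² / [n(n²−1)] = 1 − 6×92 / (9×80)
  = 1 − 552/720 = 1 − 0.7667 ≈ 0.233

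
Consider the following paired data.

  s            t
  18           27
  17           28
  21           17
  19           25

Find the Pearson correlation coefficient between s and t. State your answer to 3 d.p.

n = 4, Σs = 75, Σt = 97, Σs² = 1415, Σt² = 2427, Σst = 1794
nΣst − ΣsΣt = 7176 − 7275 = -99
nΣs² − (Σs)² = 5660 − 5625 = 35; nΣt² − (Σt)² = 9708 − 9409 = 299
r = -99 / √(35 × 299) = -99 / 102.2986 ≈ -0.968

-0.968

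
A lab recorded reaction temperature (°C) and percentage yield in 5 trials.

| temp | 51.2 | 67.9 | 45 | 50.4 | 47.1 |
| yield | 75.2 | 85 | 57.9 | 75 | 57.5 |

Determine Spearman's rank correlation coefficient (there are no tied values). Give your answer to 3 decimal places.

Rank temp: 4, 5, 1, 3, 2
Rank yield: 4, 5, 2, 3, 1
d = rank(temp) − rank(yield): 0, 0, -1, 0, 1; Σd² = 2
ρ = 1 − 6Σd² / [n(n²−1)] = 1 − 6×2 / (5×24) = 1 − 12/120 ≈ 0.900

0.900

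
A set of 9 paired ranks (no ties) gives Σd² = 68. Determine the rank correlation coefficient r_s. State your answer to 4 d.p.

ρ = 1 − 6Σd² / [n(n²−1)] = 1 − 6×68 / (9×80)
  = 1 − 408/720 = 1 − 0.56667 ≈ 0.4333

0.4333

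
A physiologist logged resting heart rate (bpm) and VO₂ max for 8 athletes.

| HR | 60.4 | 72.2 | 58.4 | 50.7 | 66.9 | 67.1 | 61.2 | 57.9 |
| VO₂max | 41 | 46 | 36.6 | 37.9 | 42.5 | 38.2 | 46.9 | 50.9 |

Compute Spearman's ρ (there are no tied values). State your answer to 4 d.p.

Rank HR: 4, 8, 3, 1, 6, 7, 5, 2
Rank VO₂max: 4, 6, 1, 2, 5, 3, 7, 8
d = rank(HR) − rank(VO₂max): 0, 2, 2, -1, 1, 4, -2, -6; Σd² = 66
ρ = 1 − 6Σd² / [n(n²−1)] = 1 − 6×66 / (8×63) = 1 − 396/504 ≈ 0.2143

0.2143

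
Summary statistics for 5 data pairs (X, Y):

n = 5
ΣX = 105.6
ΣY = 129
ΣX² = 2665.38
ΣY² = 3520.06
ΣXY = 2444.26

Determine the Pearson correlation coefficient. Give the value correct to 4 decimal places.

r = (nΣXY − ΣXΣY) / √[(nΣX² − (ΣX)²)(nΣY² − (ΣY)²)]
Numerator: 5×2444.26 − 105.6×129 = -1401.1
Denominator: √[(13326.9 − 11151.36)(17600.3 − 16641)] = √[2175.54 × 959.3] = 1444.6437
r = -1401.1 / 1444.6437 ≈ -0.9699

-0.9699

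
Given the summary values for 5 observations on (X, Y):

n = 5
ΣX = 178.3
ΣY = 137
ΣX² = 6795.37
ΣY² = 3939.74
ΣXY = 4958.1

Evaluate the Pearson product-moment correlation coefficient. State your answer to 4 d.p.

r = (nΣXY − ΣXΣY) / √[(nΣX² − (ΣX)²)(nΣY² − (ΣY)²)]
Numerator: 5×4958.1 − 178.3×137 = 363.4
Denominator: √[(33976.85 − 31790.89)(19698.7 − 18769)] = √[2185.96 × 929.7] = 1425.5830
r = 363.4 / 1425.5830 ≈ 0.2549

0.2549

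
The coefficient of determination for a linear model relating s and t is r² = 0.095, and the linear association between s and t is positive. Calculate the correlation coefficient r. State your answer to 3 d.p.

|r| = √0.095 = 0.308
The association is positive, so r = 0.308.

0.308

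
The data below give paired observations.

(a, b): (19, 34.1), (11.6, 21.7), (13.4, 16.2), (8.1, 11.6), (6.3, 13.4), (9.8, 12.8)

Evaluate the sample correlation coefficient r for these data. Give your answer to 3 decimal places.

n = 6, Σa = 68.2, Σb = 109.8, Σa² = 876.46, Σb² = 2374.1, Σab = 1420.52
nΣab − ΣaΣb = 8523.12 − 7488.36 = 1034.76
nΣa² − (Σa)² = 5258.76 − 4651.24 = 607.52; nΣb² − (Σb)² = 14244.6 − 12056.04 = 2188.56
r = 1034.76 / √(607.52 × 2188.56) = 1034.76 / 1153.0802 ≈ 0.897

0.897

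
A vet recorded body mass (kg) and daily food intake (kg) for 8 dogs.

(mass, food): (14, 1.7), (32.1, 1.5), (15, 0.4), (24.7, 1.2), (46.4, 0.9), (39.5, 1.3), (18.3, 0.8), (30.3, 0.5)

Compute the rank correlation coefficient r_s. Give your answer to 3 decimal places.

Rank mass: 1, 6, 2, 4, 8, 7, 3, 5
Rank food: 8, 7, 1, 5, 4, 6, 3, 2
d = rank(mass) − rank(food): -7, -1, 1, -1, 4, 1, 0, 3; Σd² = 78
ρ = 1 − 6Σd² / [n(n²−1)] = 1 − 6×78 / (8×63) = 1 − 468/504 ≈ 0.071

0.071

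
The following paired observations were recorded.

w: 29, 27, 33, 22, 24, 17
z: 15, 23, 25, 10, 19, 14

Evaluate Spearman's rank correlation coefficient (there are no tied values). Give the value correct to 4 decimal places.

Rank w: 5, 4, 6, 2, 3, 1
Rank z: 3, 5, 6, 1, 4, 2
d = rank(w) − rank(z): 2, -1, 0, 1, -1, -1; Σd² = 8
ρ = 1 − 6Σd² / [n(n²−1)] = 1 − 6×8 / (6×35) = 1 − 48/210 ≈ 0.7714

0.7714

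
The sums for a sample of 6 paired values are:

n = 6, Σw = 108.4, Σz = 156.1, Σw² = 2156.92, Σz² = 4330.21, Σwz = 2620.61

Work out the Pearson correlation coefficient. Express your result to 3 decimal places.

r = (nΣwz − ΣwΣz) / √[(nΣw² − (Σw)²)(nΣz² − (Σz)²)]
Numerator: 6×2620.61 − 108.4×156.1 = -1197.58
Denominator: √[(12941.52 − 11750.56)(25981.26 − 24367.21)] = √[1190.96 × 1614.05] = 1386.4592
r = -1197.58 / 1386.4592 ≈ -0.864

-0.864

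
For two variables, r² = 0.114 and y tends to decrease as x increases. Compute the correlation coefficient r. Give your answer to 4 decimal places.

|r| = √0.114 = 0.3376
The association is negative, so r = −0.3376.

-0.3376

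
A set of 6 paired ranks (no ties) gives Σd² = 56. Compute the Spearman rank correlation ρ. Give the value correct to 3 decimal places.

-0.600

ρ = 1 − 6Σd² / [n(n²−1)] = 1 − 6×56 / (6×35)
  = 1 − 336/210 = 1 − 1.6000 ≈ -0.600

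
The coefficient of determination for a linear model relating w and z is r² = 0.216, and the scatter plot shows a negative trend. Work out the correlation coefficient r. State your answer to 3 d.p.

-0.465

|r| = √0.216 = 0.465
The association is negative, so r = −0.465.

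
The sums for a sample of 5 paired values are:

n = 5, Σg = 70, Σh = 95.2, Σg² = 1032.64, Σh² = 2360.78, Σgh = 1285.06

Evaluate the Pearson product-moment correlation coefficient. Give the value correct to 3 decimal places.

r = (nΣgh − ΣgΣh) / √[(nΣg² − (Σg)²)(nΣh² − (Σh)²)]
Numerator: 5×1285.06 − 70×95.2 = -238.7
Denominator: √[(5163.2 − 4900)(11803.9 − 9063.04)] = √[263.2 × 2740.86] = 849.3494
r = -238.7 / 849.3494 ≈ -0.281

-0.281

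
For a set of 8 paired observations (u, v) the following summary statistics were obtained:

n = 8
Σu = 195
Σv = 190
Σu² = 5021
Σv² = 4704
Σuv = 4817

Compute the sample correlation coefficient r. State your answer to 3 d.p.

0.820

r = (nΣuv − ΣuΣv) / √[(nΣu² − (Σu)²)(nΣv² − (Σv)²)]
Numerator: 8×4817 − 195×190 = 1486
Denominator: √[(40168 − 38025)(37632 − 36100)] = √[2143 × 1532] = 1811.9260
r = 1486 / 1811.9260 ≈ 0.820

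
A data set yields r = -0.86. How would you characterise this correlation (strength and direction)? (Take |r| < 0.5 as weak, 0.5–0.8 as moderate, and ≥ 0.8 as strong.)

strong negative

r = -0.86 < 0 so the relationship is negative.
|r| = 0.86, which falls in the strong range.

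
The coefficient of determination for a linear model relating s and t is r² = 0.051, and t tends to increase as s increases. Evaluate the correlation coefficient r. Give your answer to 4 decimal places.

0.2258

|r| = √0.051 = 0.2258
The association is positive, so r = 0.2258.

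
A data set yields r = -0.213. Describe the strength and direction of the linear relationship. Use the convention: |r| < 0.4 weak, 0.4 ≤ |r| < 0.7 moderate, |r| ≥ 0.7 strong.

weak negative

r = -0.213 < 0 so the relationship is negative.
|r| = 0.213, which falls in the weak range.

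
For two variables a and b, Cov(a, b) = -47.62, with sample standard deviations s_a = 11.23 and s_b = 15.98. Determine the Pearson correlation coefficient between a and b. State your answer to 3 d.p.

-0.265

r = Cov(a,b) / (s_a · s_b) = -47.62 / (11.23 × 15.98)
  = -47.62 / 179.4554 ≈ -0.265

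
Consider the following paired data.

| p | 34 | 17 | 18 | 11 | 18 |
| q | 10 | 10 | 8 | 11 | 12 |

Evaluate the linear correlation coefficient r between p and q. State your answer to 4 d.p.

n = 5, Σp = 98, Σq = 51, Σp² = 2214, Σq² = 529, Σpq = 991
nΣpq − ΣpΣq = 4955 − 4998 = -43
nΣp² − (Σp)² = 11070 − 9604 = 1466; nΣq² − (Σq)² = 2645 − 2601 = 44
r = -43 / √(1466 × 44) = -43 / 253.9764 ≈ -0.1693

-0.1693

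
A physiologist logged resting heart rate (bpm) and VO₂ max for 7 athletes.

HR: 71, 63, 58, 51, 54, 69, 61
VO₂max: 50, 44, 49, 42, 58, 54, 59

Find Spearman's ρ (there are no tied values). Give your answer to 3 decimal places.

Rank HR: 7, 5, 3, 1, 2, 6, 4
Rank VO₂max: 4, 2, 3, 1, 6, 5, 7
d = rank(HR) − rank(VO₂max): 3, 3, 0, 0, -4, 1, -3; Σd² = 44
ρ = 1 − 6Σd² / [n(n²−1)] = 1 − 6×44 / (7×48) = 1 − 264/336 ≈ 0.214

0.214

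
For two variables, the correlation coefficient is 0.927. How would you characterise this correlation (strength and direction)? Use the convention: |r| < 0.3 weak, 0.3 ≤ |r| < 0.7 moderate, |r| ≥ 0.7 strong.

strong positive

r = 0.927 > 0 so the relationship is positive.
|r| = 0.927, which falls in the strong range.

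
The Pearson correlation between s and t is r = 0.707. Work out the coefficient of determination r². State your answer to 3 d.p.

r² = (0.707)² = 0.500

0.500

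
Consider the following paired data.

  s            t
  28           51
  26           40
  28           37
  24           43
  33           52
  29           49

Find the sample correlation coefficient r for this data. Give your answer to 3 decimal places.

n = 6, Σs = 168, Σt = 272, Σs² = 4750, Σt² = 12524, Σst = 7673
nΣst − ΣsΣt = 46038 − 45696 = 342
nΣs² − (Σs)² = 28500 − 28224 = 276; nΣt² − (Σt)² = 75144 − 73984 = 1160
r = 342 / √(276 × 1160) = 342 / 565.8268 ≈ 0.604

0.604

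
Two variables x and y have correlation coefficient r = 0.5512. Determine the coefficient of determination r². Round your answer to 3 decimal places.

r² = (0.5512)² = 0.304

0.304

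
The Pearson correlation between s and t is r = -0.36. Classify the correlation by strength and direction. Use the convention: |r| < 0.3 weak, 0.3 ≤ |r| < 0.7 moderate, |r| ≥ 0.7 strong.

moderate negative

r = -0.36 < 0 so the relationship is negative.
|r| = 0.36, which falls in the moderate range.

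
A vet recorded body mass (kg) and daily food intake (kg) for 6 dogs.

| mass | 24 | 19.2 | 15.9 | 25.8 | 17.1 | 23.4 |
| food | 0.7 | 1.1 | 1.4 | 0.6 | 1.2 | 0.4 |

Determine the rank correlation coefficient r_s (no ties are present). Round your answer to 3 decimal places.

-0.829

Rank mass: 5, 3, 1, 6, 2, 4
Rank food: 3, 4, 6, 2, 5, 1
d = rank(mass) − rank(food): 2, -1, -5, 4, -3, 3; Σd² = 64
ρ = 1 − 6Σd² / [n(n²−1)] = 1 − 6×64 / (6×35) = 1 − 384/210 ≈ -0.829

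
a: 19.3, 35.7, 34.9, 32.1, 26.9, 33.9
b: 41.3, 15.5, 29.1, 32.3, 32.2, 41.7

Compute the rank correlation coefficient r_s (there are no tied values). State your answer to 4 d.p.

Rank a: 1, 6, 5, 3, 2, 4
Rank b: 5, 1, 2, 4, 3, 6
d = rank(a) − rank(b): -4, 5, 3, -1, -1, -2; Σd² = 56
ρ = 1 − 6Σd² / [n(n²−1)] = 1 − 6×56 / (6×35) = 1 − 336/210 ≈ -0.6000

-0.6000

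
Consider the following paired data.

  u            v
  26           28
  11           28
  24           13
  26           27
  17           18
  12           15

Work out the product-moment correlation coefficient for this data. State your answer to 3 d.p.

n = 6, Σu = 116, Σv = 129, Σu² = 2482, Σv² = 3015, Σuv = 2536
nΣuv − ΣuΣv = 15216 − 14964 = 252
nΣu² − (Σu)² = 14892 − 13456 = 1436; nΣv² − (Σv)² = 18090 − 16641 = 1449
r = 252 / √(1436 × 1449) = 252 / 1442.4854 ≈ 0.175

0.175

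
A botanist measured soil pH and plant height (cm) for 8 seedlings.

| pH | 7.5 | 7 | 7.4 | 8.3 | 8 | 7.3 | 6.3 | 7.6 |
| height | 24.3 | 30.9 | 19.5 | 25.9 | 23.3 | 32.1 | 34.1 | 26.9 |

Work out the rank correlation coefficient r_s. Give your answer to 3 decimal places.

Rank pH: 5, 2, 4, 8, 7, 3, 1, 6
Rank height: 3, 6, 1, 4, 2, 7, 8, 5
d = rank(pH) − rank(height): 2, -4, 3, 4, 5, -4, -7, 1; Σd² = 136
ρ = 1 − 6Σd² / [n(n²−1)] = 1 − 6×136 / (8×63) = 1 − 816/504 ≈ -0.619

-0.619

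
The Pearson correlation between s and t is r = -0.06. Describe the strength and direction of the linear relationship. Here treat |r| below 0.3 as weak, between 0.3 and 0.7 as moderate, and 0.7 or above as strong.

weak negative

r = -0.06 < 0 so the relationship is negative.
|r| = 0.06, which falls in the weak range.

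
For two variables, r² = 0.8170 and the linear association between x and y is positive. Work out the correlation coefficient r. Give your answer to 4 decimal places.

0.9039

|r| = √0.8170 = 0.9039
The association is positive, so r = 0.9039.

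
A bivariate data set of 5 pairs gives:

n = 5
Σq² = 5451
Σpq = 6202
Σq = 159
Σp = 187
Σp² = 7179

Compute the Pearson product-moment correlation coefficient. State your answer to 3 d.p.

0.945

r = (nΣpq − ΣpΣq) / √[(nΣp² − (Σp)²)(nΣq² − (Σq)²)]
Numerator: 5×6202 − 187×159 = 1277
Denominator: √[(35895 − 34969)(27255 − 25281)] = √[926 × 1974] = 1352.0074
r = 1277 / 1352.0074 ≈ 0.945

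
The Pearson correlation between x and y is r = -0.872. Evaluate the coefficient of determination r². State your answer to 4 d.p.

0.7604

r² = (-0.872)² = 0.7604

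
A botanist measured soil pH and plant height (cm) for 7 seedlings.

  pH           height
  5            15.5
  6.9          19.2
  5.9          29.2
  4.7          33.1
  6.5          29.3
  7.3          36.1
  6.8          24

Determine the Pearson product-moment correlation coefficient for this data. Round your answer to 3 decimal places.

0.165

n = 7, Σx = 43.1, Σy = 186.4, Σx² = 271.29, Σy² = 5294.84, Σxy = 1155.01
nΣxy − ΣxΣy = 8085.07 − 8033.84 = 51.23
nΣx² − (Σx)² = 1899.03 − 1857.61 = 41.42; nΣy² − (Σy)² = 37063.88 − 34744.96 = 2318.92
r = 51.23 / √(41.42 × 2318.92) = 51.23 / 309.9188 ≈ 0.165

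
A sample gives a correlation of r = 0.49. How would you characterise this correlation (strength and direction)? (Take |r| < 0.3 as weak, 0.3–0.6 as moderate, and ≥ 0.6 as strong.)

moderate positive

r = 0.49 > 0 so the relationship is positive.
|r| = 0.49, which falls in the moderate range.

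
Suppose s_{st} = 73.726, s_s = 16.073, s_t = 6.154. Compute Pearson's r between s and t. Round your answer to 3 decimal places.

r = Cov(s,t) / (s_s · s_t) = 73.726 / (16.073 × 6.154)
  = 73.726 / 98.9132 ≈ 0.745

0.745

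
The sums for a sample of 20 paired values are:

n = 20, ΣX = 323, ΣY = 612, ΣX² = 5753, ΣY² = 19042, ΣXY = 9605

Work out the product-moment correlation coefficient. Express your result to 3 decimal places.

r = (nΣXY − ΣXΣY) / √[(nΣX² − (ΣX)²)(nΣY² − (ΣY)²)]
Numerator: 20×9605 − 323×612 = -5576
Denominator: √[(115060 − 104329)(380840 − 374544)] = √[10731 × 6296] = 8219.6336
r = -5576 / 8219.6336 ≈ -0.678

-0.678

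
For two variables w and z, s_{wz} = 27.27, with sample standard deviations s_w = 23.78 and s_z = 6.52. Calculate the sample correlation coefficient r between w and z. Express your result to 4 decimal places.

r = Cov(w,z) / (s_w · s_z) = 27.27 / (23.78 × 6.52)
  = 27.27 / 155.0456 ≈ 0.1759

0.1759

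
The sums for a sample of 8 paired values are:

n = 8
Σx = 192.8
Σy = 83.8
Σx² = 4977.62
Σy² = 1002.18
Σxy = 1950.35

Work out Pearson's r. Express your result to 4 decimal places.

-0.3411

r = (nΣxy − ΣxΣy) / √[(nΣx² − (Σx)²)(nΣy² − (Σy)²)]
Numerator: 8×1950.35 − 192.8×83.8 = -553.84
Denominator: √[(39820.96 − 37171.84)(8017.44 − 7022.44)] = √[2649.12 × 995] = 1623.5376
r = -553.84 / 1623.5376 ≈ -0.3411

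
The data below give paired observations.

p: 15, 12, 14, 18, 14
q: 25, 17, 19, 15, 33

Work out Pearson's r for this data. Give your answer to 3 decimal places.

-0.225

n = 5, Σp = 73, Σq = 109, Σp² = 1085, Σq² = 2589, Σpq = 1577
nΣpq − ΣpΣq = 7885 − 7957 = -72
nΣp² − (Σp)² = 5425 − 5329 = 96; nΣq² − (Σq)² = 12945 − 11881 = 1064
r = -72 / √(96 × 1064) = -72 / 319.5997 ≈ -0.225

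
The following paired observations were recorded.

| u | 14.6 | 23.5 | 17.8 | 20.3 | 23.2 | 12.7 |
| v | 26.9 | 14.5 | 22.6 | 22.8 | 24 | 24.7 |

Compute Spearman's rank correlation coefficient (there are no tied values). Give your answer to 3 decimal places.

-0.714

Rank u: 2, 6, 3, 4, 5, 1
Rank v: 6, 1, 2, 3, 4, 5
d = rank(u) − rank(v): -4, 5, 1, 1, 1, -4; Σd² = 60
ρ = 1 − 6Σd² / [n(n²−1)] = 1 − 6×60 / (6×35) = 1 − 360/210 ≈ -0.714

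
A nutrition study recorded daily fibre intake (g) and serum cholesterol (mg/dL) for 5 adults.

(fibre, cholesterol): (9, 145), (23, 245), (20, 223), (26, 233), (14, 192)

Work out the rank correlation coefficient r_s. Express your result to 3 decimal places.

Rank fibre: 1, 4, 3, 5, 2
Rank cholesterol: 1, 5, 3, 4, 2
d = rank(fibre) − rank(cholesterol): 0, -1, 0, 1, 0; Σd² = 2
ρ = 1 − 6Σd² / [n(n²−1)] = 1 − 6×2 / (5×24) = 1 − 12/120 ≈ 0.900

0.900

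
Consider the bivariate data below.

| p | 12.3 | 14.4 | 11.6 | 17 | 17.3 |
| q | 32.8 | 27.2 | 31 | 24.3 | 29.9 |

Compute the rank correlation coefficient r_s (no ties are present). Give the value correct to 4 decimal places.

Rank p: 2, 3, 1, 4, 5
Rank q: 5, 2, 4, 1, 3
d = rank(p) − rank(q): -3, 1, -3, 3, 2; Σd² = 32
ρ = 1 − 6Σd² / [n(n²−1)] = 1 − 6×32 / (5×24) = 1 − 192/120 ≈ -0.6000

-0.6000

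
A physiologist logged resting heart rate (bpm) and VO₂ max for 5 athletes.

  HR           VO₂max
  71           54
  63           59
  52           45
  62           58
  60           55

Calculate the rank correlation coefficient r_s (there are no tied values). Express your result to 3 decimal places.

Rank HR: 5, 4, 1, 3, 2
Rank VO₂max: 2, 5, 1, 4, 3
d = rank(HR) − rank(VO₂max): 3, -1, 0, -1, -1; Σd² = 12
ρ = 1 − 6Σd² / [n(n²−1)] = 1 − 6×12 / (5×24) = 1 − 72/120 ≈ 0.400

0.400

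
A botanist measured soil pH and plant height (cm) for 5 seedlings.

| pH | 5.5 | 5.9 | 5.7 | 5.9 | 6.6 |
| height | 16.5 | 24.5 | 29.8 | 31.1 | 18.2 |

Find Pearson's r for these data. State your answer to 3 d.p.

n = 5, Σx = 29.6, Σy = 120.1, Σx² = 175.92, Σy² = 3058.99, Σxy = 708.77
nΣxy − ΣxΣy = 3543.85 − 3554.96 = -11.11
nΣx² − (Σx)² = 879.6 − 876.16 = 3.44; nΣy² − (Σy)² = 15294.95 − 14424.01 = 870.94
r = -11.11 / √(3.44 × 870.94) = -11.11 / 54.7360 ≈ -0.203

-0.203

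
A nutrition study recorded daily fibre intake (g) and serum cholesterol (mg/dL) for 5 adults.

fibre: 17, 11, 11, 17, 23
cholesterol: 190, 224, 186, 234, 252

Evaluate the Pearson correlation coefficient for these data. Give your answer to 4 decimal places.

0.6203

n = 5, Σx = 79, Σy = 1086, Σx² = 1349, Σy² = 239132, Σxy = 17514
nΣxy − ΣxΣy = 87570 − 85794 = 1776
nΣx² − (Σx)² = 6745 − 6241 = 504; nΣy² − (Σy)² = 1195660 − 1179396 = 16264
r = 1776 / √(504 × 16264) = 1776 / 2863.0501 ≈ 0.6203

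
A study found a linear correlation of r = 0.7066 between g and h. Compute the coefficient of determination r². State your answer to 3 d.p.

r² = (0.7066)² = 0.499

0.499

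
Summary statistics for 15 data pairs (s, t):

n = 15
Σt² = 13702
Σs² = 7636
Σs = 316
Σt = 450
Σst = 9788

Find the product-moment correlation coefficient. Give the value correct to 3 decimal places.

r = (nΣst − ΣsΣt) / √[(nΣs² − (Σs)²)(nΣt² − (Σt)²)]
Numerator: 15×9788 − 316×450 = 4620
Denominator: √[(114540 − 99856)(205530 − 202500)] = √[14684 × 3030] = 6670.2714
r = 4620 / 6670.2714 ≈ 0.693

0.693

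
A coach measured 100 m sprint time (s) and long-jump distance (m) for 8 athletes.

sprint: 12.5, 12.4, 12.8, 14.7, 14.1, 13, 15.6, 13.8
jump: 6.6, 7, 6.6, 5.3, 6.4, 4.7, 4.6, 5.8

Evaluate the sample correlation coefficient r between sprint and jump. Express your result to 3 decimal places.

n = 8, Σx = 108.9, Σy = 47, Σx² = 1491.55, Σy² = 282.06, Σxy = 634.83
nΣxy − ΣxΣy = 5078.64 − 5118.3 = -39.66
nΣx² − (Σx)² = 11932.4 − 11859.21 = 73.19; nΣy² − (Σy)² = 2256.48 − 2209 = 47.48
r = -39.66 / √(73.19 × 47.48) = -39.66 / 58.9496 ≈ -0.673

-0.673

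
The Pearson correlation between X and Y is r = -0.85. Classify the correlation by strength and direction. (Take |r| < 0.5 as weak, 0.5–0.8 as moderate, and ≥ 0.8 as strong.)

r = -0.85 < 0 so the relationship is negative.
|r| = 0.85, which falls in the strong range.

strong negative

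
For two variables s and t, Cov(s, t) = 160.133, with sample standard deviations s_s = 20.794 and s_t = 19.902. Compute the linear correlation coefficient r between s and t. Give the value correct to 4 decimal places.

0.3869

r = Cov(s,t) / (s_s · s_t) = 160.133 / (20.794 × 19.902)
  = 160.133 / 413.8422 ≈ 0.3869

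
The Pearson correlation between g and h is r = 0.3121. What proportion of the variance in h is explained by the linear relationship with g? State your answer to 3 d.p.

0.097

r² = (0.3121)² = 0.097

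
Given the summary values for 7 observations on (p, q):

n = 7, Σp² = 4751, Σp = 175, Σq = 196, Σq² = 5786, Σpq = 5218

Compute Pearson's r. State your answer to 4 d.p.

r = (nΣpq − ΣpΣq) / √[(nΣp² − (Σp)²)(nΣq² − (Σq)²)]
Numerator: 7×5218 − 175×196 = 2226
Denominator: √[(33257 − 30625)(40502 − 38416)] = √[2632 × 2086] = 2343.1500
r = 2226 / 2343.1500 ≈ 0.9500

0.9500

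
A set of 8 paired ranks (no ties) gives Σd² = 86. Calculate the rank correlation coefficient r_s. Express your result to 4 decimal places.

-0.0238

ρ = 1 − 6Σd² / [n(n²−1)] = 1 − 6×86 / (8×63)
  = 1 − 516/504 = 1 − 1.02381 ≈ -0.0238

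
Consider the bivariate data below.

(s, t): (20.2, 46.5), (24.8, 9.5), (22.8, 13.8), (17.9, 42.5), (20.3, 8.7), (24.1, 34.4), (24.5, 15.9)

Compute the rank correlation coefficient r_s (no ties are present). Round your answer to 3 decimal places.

-0.500

Rank s: 2, 7, 4, 1, 3, 5, 6
Rank t: 7, 2, 3, 6, 1, 5, 4
d = rank(s) − rank(t): -5, 5, 1, -5, 2, 0, 2; Σd² = 84
ρ = 1 − 6Σd² / [n(n²−1)] = 1 − 6×84 / (7×48) = 1 − 504/336 ≈ -0.500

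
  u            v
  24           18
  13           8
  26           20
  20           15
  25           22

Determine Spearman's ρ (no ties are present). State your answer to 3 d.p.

0.900

Rank u: 3, 1, 5, 2, 4
Rank v: 3, 1, 4, 2, 5
d = rank(u) − rank(v): 0, 0, 1, 0, -1; Σd² = 2
ρ = 1 − 6Σd² / [n(n²−1)] = 1 − 6×2 / (5×24) = 1 − 12/120 ≈ 0.900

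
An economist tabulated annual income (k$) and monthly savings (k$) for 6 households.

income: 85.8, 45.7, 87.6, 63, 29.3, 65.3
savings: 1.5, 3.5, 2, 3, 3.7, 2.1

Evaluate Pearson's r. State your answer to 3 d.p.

-0.925

n = 6, Σx = 376.7, Σy = 15.8, Σx² = 26215.47, Σy² = 45.6, Σxy = 898.39
nΣxy − ΣxΣy = 5390.34 − 5951.86 = -561.52
nΣx² − (Σx)² = 157292.82 − 141902.89 = 15389.93; nΣy² − (Σy)² = 273.6 − 249.64 = 23.96
r = -561.52 / √(15389.93 × 23.96) = -561.52 / 607.2419 ≈ -0.925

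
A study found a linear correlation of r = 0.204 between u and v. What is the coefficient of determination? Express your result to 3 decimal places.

0.042

r² = (0.204)² = 0.042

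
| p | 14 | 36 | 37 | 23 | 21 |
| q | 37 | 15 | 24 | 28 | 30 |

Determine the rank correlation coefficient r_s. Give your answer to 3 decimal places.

-0.900

Rank p: 1, 4, 5, 3, 2
Rank q: 5, 1, 2, 3, 4
d = rank(p) − rank(q): -4, 3, 3, 0, -2; Σd² = 38
ρ = 1 − 6Σd² / [n(n²−1)] = 1 − 6×38 / (5×24) = 1 − 228/120 ≈ -0.900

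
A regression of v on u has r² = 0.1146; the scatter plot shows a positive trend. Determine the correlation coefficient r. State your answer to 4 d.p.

0.3385

|r| = √0.1146 = 0.3385
The association is positive, so r = 0.3385.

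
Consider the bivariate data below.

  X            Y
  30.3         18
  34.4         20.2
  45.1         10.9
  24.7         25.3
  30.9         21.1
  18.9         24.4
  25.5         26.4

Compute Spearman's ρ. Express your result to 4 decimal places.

Rank X: 4, 6, 7, 2, 5, 1, 3
Rank Y: 2, 3, 1, 6, 4, 5, 7
d = rank(X) − rank(Y): 2, 3, 6, -4, 1, -4, -4; Σd² = 98
ρ = 1 − 6Σd² / [n(n²−1)] = 1 − 6×98 / (7×48) = 1 − 588/336 ≈ -0.7500

-0.7500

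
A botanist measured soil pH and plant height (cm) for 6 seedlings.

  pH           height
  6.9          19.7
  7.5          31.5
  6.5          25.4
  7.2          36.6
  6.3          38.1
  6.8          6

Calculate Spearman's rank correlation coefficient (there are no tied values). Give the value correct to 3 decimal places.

Rank pH: 4, 6, 2, 5, 1, 3
Rank height: 2, 4, 3, 5, 6, 1
d = rank(pH) − rank(height): 2, 2, -1, 0, -5, 2; Σd² = 38
ρ = 1 − 6Σd² / [n(n²−1)] = 1 − 6×38 / (6×35) = 1 − 228/210 ≈ -0.086

-0.086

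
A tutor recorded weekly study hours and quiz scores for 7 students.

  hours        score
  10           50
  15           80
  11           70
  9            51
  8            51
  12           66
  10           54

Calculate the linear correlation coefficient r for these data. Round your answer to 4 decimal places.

n = 7, Σx = 75, Σy = 422, Σx² = 835, Σy² = 26274, Σxy = 4669
nΣxy − ΣxΣy = 32683 − 31650 = 1033
nΣx² − (Σx)² = 5845 − 5625 = 220; nΣy² − (Σy)² = 183918 − 178084 = 5834
r = 1033 / √(220 × 5834) = 1033 / 1132.9078 ≈ 0.9118

0.9118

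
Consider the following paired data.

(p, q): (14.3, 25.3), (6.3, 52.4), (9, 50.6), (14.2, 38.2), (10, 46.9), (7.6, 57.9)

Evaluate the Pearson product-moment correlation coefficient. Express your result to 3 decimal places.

-0.901

n = 6, Σp = 61.4, Σq = 271.3, Σp² = 684.58, Σq² = 12957.47, Σpq = 2598.79
nΣpq − ΣpΣq = 15592.74 − 16657.82 = -1065.08
nΣp² − (Σp)² = 4107.48 − 3769.96 = 337.52; nΣq² − (Σq)² = 77744.82 − 73603.69 = 4141.13
r = -1065.08 / √(337.52 × 4141.13) = -1065.08 / 1182.2496 ≈ -0.901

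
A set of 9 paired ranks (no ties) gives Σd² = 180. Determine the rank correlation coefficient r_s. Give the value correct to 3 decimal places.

-0.500

ρ = 1 − 6Σd² / [n(n²−1)] = 1 − 6×180 / (9×80)
  = 1 − 1080/720 = 1 − 1.5000 ≈ -0.500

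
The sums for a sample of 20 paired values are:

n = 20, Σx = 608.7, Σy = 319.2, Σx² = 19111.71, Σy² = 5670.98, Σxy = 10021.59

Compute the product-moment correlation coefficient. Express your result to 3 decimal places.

r = (nΣxy − ΣxΣy) / √[(nΣx² − (Σx)²)(nΣy² − (Σy)²)]
Numerator: 20×10021.59 − 608.7×319.2 = 6134.76
Denominator: √[(382234.2 − 370515.69)(113419.6 − 101888.64)] = √[11718.51 × 11530.96] = 11624.3568
r = 6134.76 / 11624.3568 ≈ 0.528

0.528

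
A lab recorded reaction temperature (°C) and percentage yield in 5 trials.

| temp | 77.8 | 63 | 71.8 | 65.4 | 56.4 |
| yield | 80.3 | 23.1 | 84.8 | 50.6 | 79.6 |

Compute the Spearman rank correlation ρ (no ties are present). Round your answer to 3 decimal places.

0.600

Rank temp: 5, 2, 4, 3, 1
Rank yield: 4, 1, 5, 2, 3
d = rank(temp) − rank(yield): 1, 1, -1, 1, -2; Σd² = 8
ρ = 1 − 6Σd² / [n(n²−1)] = 1 − 6×8 / (5×24) = 1 − 48/120 ≈ 0.600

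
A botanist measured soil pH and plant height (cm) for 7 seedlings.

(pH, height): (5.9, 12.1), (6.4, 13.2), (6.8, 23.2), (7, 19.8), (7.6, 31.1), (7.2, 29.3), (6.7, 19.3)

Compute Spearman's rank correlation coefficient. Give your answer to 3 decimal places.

0.964

Rank pH: 1, 2, 4, 5, 7, 6, 3
Rank height: 1, 2, 5, 4, 7, 6, 3
d = rank(pH) − rank(height): 0, 0, -1, 1, 0, 0, 0; Σd² = 2
ρ = 1 − 6Σd² / [n(n²−1)] = 1 − 6×2 / (7×48) = 1 − 12/336 ≈ 0.964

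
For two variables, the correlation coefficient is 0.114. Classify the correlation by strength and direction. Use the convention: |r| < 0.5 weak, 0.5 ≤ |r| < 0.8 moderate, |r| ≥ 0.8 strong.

weak positive

r = 0.114 > 0 so the relationship is positive.
|r| = 0.114, which falls in the weak range.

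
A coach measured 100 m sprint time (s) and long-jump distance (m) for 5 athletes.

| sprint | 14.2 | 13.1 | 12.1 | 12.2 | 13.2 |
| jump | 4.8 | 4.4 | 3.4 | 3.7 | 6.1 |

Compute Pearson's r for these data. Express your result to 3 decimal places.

0.632

n = 5, Σx = 64.8, Σy = 22.4, Σx² = 842.74, Σy² = 104.86, Σxy = 292.6
nΣxy − ΣxΣy = 1463 − 1451.52 = 11.48
nΣx² − (Σx)² = 4213.7 − 4199.04 = 14.66; nΣy² − (Σy)² = 524.3 − 501.76 = 22.54
r = 11.48 / √(14.66 × 22.54) = 11.48 / 18.1779 ≈ 0.632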